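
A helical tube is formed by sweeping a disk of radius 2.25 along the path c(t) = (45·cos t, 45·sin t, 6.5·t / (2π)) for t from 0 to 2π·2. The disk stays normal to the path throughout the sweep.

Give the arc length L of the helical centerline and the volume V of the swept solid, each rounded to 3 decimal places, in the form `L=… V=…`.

L=565.636 V=8996.053

2πR = 2π·45 = 282.743339
per-turn = √(282.743339² + 6.5²) = √(79943.7956 + 42.25) = √79986.0456 = 282.818043
L = 2 × 282.818043 = 565.636087
V = π·2.25² × L = 15.904313 × 565.636087 = 8996.053259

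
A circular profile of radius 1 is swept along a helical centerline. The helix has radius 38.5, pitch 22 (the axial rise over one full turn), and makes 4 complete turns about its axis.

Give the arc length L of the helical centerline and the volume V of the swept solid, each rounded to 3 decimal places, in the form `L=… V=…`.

L=971.604 V=3052.384

2πR = 2π·38.5 = 241.902634
per-turn = √(241.902634² + 22²) = √(58516.8845 + 484) = √59000.8845 = 242.900977
L = 4 × 242.900977 = 971.603907
V = π·1² × L = 3.141593 × 971.603907 = 3052.383696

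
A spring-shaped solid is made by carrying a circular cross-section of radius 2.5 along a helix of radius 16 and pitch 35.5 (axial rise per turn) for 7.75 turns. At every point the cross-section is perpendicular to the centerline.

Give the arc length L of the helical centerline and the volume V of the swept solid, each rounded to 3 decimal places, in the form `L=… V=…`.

L=826.265 V=16223.676

2πR = 2π·16 = 100.530965
per-turn = √(100.530965² + 35.5²) = √(10106.4749 + 1260.25) = √11366.7249 = 106.614844
L = 7.75 × 106.614844 = 826.265039
V = π·2.5² × L = 19.634954 × 826.265039 = 16223.676103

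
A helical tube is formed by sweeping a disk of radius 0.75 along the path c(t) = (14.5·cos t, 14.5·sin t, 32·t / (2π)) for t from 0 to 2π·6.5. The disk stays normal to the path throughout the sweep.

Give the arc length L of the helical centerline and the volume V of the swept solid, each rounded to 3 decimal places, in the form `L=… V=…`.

L=627.657 V=1109.161

2πR = 2π·14.5 = 91.106187
per-turn = √(91.106187² + 32²) = √(8300.3373 + 1024) = √9324.3373 = 96.562608
L = 6.5 × 96.562608 = 627.656953
V = π·0.75² × L = 1.767146 × 627.656953 = 1109.161391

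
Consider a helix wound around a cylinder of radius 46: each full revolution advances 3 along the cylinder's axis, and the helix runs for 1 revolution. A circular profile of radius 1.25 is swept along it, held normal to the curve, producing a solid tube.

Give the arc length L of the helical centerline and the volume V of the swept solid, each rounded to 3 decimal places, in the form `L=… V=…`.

2πR = 2π·46 = 289.026524
per-turn = √(289.026524² + 3²) = √(83536.3317 + 9) = √83545.3317 = 289.042093
L = 1 × 289.042093 = 289.042093
V = π·1.25² × L = 4.908739 × 289.042093 = 1418.832057

L=289.042 V=1418.832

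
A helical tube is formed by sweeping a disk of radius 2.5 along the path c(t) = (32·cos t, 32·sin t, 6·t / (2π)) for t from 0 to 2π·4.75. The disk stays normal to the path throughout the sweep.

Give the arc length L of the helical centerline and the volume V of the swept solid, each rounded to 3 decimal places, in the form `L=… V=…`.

2πR = 2π·32 = 201.061930
per-turn = √(201.061930² + 6²) = √(40425.8996 + 36) = √40461.8996 = 201.151435
L = 4.75 × 201.151435 = 955.469314
V = π·2.5² × L = 19.634954 × 955.469314 = 18760.596113

L=955.469 V=18760.596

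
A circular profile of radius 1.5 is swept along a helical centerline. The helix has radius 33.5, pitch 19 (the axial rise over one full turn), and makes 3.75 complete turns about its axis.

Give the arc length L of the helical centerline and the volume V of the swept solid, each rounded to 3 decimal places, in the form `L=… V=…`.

2πR = 2π·33.5 = 210.486708
per-turn = √(210.486708² + 19²) = √(44304.6542 + 361) = √44665.6542 = 211.342504
L = 3.75 × 211.342504 = 792.534391
V = π·1.5² × L = 7.068583 × 792.534391 = 5602.095499

L=792.534 V=5602.095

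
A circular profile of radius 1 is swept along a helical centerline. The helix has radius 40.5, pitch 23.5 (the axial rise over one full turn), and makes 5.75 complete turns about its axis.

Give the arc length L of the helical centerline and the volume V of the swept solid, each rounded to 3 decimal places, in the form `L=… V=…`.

2πR = 2π·40.5 = 254.469005
per-turn = √(254.469005² + 23.5²) = √(64754.4745 + 552.25) = √65306.7245 = 255.551804
L = 5.75 × 255.551804 = 1469.422872
V = π·1² × L = 3.141593 × 1469.422872 = 4616.328101

L=1469.423 V=4616.328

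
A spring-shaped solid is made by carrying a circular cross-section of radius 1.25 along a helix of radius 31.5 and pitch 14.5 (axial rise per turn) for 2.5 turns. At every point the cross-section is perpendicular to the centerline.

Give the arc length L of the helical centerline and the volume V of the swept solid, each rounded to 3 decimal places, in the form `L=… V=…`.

L=496.127 V=2435.357

2πR = 2π·31.5 = 197.920337
per-turn = √(197.920337² + 14.5²) = √(39172.4599 + 210.25) = √39382.7099 = 198.450774
L = 2.5 × 198.450774 = 496.126936
V = π·1.25² × L = 4.908739 × 496.126936 = 2435.357402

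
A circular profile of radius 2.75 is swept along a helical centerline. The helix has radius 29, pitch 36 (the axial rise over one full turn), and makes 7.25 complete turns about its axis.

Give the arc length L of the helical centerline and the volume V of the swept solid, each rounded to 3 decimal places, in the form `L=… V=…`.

L=1346.576 V=31992.349

2πR = 2π·29 = 182.212374
per-turn = √(182.212374² + 36²) = √(33201.3492 + 1296) = √34497.3492 = 185.734620
L = 7.25 × 185.734620 = 1346.575998
V = π·2.75² × L = 23.758294 × 1346.575998 = 31992.349043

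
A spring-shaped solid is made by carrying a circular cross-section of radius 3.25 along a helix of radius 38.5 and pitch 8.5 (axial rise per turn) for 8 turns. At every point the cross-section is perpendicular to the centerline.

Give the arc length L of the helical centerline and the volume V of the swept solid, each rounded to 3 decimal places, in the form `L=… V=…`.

2πR = 2π·38.5 = 241.902634
per-turn = √(241.902634² + 8.5²) = √(58516.8845 + 72.25) = √58589.1345 = 242.051925
L = 8 × 242.051925 = 1936.415402
V = π·3.25² × L = 33.183072 × 1936.415402 = 64256.212475

L=1936.415 V=64256.212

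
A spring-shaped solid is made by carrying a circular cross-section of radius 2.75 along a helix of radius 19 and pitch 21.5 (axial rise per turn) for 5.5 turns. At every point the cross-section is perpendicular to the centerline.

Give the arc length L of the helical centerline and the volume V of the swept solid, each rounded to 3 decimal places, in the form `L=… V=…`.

2πR = 2π·19 = 119.380521
per-turn = √(119.380521² + 21.5²) = √(14251.7088 + 462.25) = √14713.9588 = 121.301108
L = 5.5 × 121.301108 = 667.156093
V = π·2.75² × L = 23.758294 × 667.156093 = 15850.490895

L=667.156 V=15850.491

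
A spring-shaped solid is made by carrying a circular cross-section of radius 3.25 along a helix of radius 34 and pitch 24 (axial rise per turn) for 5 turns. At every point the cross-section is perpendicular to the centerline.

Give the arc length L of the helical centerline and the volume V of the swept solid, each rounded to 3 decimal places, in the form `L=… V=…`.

2πR = 2π·34 = 213.628300
per-turn = √(213.628300² + 24²) = √(45637.0508 + 576) = √46213.0508 = 214.972209
L = 5 × 214.972209 = 1074.861046
V = π·3.25² × L = 33.183072 × 1074.861046 = 35667.191922

L=1074.861 V=35667.192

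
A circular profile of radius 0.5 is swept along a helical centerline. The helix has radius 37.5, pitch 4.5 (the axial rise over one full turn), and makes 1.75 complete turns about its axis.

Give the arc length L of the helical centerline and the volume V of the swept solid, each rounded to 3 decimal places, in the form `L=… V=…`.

L=412.409 V=323.905

2πR = 2π·37.5 = 235.619449
per-turn = √(235.619449² + 4.5²) = √(55516.5248 + 20.25) = √55536.7748 = 235.662417
L = 1.75 × 235.662417 = 412.409230
V = π·0.5² × L = 0.785398 × 412.409230 = 323.905452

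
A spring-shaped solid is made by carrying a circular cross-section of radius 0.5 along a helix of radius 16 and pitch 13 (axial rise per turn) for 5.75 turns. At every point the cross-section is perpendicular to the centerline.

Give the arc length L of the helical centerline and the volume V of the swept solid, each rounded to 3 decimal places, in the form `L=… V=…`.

L=582.866 V=457.782

2πR = 2π·16 = 100.530965
per-turn = √(100.530965² + 13²) = √(10106.4749 + 169) = √10275.4749 = 101.368017
L = 5.75 × 101.368017 = 582.866099
V = π·0.5² × L = 0.785398 × 582.866099 = 457.781963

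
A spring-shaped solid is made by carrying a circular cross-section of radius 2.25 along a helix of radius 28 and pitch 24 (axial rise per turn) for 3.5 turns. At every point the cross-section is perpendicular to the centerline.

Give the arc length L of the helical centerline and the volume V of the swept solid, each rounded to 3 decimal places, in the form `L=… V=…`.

L=621.455 V=9883.820

2πR = 2π·28 = 175.929189
per-turn = √(175.929189² + 24²) = √(30951.0794 + 576) = √31527.0794 = 177.558665
L = 3.5 × 177.558665 = 621.455326
V = π·2.25² × L = 15.904313 × 621.455326 = 9883.819907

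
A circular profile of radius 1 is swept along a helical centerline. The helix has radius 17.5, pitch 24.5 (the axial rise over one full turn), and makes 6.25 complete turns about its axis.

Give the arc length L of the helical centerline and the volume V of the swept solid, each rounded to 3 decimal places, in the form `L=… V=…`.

2πR = 2π·17.5 = 109.955743
per-turn = √(109.955743² + 24.5²) = √(12090.2654 + 600.25) = √12690.5154 = 112.652188
L = 6.25 × 112.652188 = 704.076173
V = π·1² × L = 3.141593 × 704.076173 = 2211.920533

L=704.076 V=2211.921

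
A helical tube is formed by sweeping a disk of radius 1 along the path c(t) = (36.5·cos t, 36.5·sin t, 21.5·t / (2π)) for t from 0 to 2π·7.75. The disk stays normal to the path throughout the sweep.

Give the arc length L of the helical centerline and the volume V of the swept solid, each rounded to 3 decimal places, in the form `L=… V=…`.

L=1785.149 V=5608.212

2πR = 2π·36.5 = 229.336264
per-turn = √(229.336264² + 21.5²) = √(52595.1219 + 462.25) = √53057.3719 = 230.341859
L = 7.75 × 230.341859 = 1785.149405
V = π·1² × L = 3.141593 × 1785.149405 = 5608.212255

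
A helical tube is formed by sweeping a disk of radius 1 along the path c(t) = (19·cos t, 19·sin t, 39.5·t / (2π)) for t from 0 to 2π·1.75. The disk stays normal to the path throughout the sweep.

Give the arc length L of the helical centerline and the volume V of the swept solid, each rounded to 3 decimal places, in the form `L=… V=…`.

L=220.055 V=691.323

2πR = 2π·19 = 119.380521
per-turn = √(119.380521² + 39.5²) = √(14251.7088 + 1560.25) = √15811.9588 = 125.745611
L = 1.75 × 125.745611 = 220.054820
V = π·1² × L = 3.141593 × 220.054820 = 691.322605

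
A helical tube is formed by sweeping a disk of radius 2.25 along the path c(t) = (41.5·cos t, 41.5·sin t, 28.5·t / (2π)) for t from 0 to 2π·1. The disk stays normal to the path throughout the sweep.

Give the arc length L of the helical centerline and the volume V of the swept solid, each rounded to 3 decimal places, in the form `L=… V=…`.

L=262.305 V=4171.782

2πR = 2π·41.5 = 260.752190
per-turn = √(260.752190² + 28.5²) = √(67991.7047 + 812.25) = √68803.9547 = 262.305079
L = 1 × 262.305079 = 262.305079
V = π·2.25² × L = 15.904313 × 262.305079 = 4171.782035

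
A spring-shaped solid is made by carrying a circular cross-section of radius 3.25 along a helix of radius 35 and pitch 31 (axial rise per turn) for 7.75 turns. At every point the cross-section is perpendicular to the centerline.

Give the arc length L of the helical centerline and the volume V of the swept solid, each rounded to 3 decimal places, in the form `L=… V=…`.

L=1721.164 V=57113.517

2πR = 2π·35 = 219.911486
per-turn = √(219.911486² + 31²) = √(48361.0616 + 961) = √49322.0616 = 222.085708
L = 7.75 × 222.085708 = 1721.164235
V = π·3.25² × L = 33.183072 × 1721.164235 = 57113.517418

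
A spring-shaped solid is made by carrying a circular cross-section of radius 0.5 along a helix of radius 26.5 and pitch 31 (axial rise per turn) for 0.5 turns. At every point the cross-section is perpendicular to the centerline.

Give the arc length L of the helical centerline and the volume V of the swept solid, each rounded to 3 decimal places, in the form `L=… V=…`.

2πR = 2π·26.5 = 166.504411
per-turn = √(166.504411² + 31²) = √(27723.7188 + 961) = √28684.7188 = 169.365636
L = 0.5 × 169.365636 = 84.682818
V = π·0.5² × L = 0.785398 × 84.682818 = 66.509730

L=84.683 V=66.510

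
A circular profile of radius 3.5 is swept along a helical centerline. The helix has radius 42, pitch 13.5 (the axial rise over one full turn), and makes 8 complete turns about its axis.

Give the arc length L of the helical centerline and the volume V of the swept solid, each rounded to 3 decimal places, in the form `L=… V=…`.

2πR = 2π·42 = 263.893783
per-turn = √(263.893783² + 13.5²) = √(69639.9287 + 182.25) = √69822.1787 = 264.238867
L = 8 × 264.238867 = 2113.910933
V = π·3.5² × L = 38.484510 × 2113.910933 = 81352.826465

L=2113.911 V=81352.826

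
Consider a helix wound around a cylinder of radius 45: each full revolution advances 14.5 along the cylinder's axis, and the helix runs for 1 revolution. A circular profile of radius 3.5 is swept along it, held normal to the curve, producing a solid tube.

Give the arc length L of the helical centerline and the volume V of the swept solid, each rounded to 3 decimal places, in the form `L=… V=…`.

L=283.115 V=10895.538

2πR = 2π·45 = 282.743339
per-turn = √(282.743339² + 14.5²) = √(79943.7956 + 210.25) = √80154.0456 = 283.114898
L = 1 × 283.114898 = 283.114898
V = π·3.5² × L = 38.484510 × 283.114898 = 10895.538137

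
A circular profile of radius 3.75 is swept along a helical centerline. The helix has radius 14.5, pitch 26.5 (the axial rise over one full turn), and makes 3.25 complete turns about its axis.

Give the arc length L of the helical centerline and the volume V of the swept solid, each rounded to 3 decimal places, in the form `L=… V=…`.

2πR = 2π·14.5 = 91.106187
per-turn = √(91.106187² + 26.5²) = √(8300.3373 + 702.25) = √9002.5873 = 94.881965
L = 3.25 × 94.881965 = 308.366387
V = π·3.75² × L = 44.178647 × 308.366387 = 13623.209644

L=308.366 V=13623.210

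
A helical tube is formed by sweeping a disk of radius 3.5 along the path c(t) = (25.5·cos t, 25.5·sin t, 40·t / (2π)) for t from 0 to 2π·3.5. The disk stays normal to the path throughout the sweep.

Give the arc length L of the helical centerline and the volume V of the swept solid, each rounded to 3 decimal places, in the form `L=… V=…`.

2πR = 2π·25.5 = 160.221225
per-turn = √(160.221225² + 40²) = √(25670.8410 + 1600) = √27270.8410 = 165.138854
L = 3.5 × 165.138854 = 577.985988
V = π·3.5² × L = 38.484510 × 577.985988 = 22243.507556

L=577.986 V=22243.508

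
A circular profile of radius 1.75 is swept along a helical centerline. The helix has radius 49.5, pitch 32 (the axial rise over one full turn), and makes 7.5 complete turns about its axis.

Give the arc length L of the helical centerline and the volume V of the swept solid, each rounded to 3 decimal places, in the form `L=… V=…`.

L=2344.947 V=22561.030

2πR = 2π·49.5 = 311.017673
per-turn = √(311.017673² + 32²) = √(96731.9927 + 1024) = √97755.9927 = 312.659548
L = 7.5 × 312.659548 = 2344.946607
V = π·1.75² × L = 9.621128 × 2344.946607 = 22561.030294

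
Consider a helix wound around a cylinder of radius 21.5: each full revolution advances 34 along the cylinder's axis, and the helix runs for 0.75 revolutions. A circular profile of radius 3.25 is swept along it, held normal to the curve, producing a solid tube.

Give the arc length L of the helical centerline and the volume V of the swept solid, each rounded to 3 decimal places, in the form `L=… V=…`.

L=104.476 V=3466.838

2πR = 2π·21.5 = 135.088484
per-turn = √(135.088484² + 34²) = √(18248.8985 + 1156) = √19404.8985 = 139.301466
L = 0.75 × 139.301466 = 104.476100
V = π·3.25² × L = 33.183072 × 104.476100 = 3466.837984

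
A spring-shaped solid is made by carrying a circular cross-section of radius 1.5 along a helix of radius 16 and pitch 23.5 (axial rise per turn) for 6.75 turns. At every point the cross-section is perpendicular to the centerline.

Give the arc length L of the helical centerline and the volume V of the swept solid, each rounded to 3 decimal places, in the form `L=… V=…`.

2πR = 2π·16 = 100.530965
per-turn = √(100.530965² + 23.5²) = √(10106.4749 + 552.25) = √10658.7249 = 103.241101
L = 6.75 × 103.241101 = 696.877431
V = π·1.5² × L = 7.068583 × 696.877431 = 4925.936288

L=696.877 V=4925.936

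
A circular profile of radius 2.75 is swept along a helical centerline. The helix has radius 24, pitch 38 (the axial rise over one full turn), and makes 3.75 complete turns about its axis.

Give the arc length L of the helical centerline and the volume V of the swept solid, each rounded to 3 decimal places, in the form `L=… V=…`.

2πR = 2π·24 = 150.796447
per-turn = √(150.796447² + 38²) = √(22739.5685 + 1444) = √24183.5685 = 155.510670
L = 3.75 × 155.510670 = 583.165013
V = π·2.75² × L = 23.758294 × 583.165013 = 13855.006092

L=583.165 V=13855.006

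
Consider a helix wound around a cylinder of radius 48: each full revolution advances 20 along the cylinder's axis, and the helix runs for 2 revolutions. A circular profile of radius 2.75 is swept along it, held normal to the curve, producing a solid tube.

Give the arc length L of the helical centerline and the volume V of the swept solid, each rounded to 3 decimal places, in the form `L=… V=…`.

2πR = 2π·48 = 301.592895
per-turn = √(301.592895² + 20²) = √(90958.2742 + 400) = √91358.2742 = 302.255313
L = 2 × 302.255313 = 604.510626
V = π·2.75² × L = 23.758294 × 604.510626 = 14362.141440

L=604.511 V=14362.141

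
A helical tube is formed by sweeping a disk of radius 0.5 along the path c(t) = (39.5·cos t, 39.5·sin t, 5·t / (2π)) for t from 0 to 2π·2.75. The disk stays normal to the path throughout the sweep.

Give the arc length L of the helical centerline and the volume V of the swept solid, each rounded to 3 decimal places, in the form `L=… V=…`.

L=682.649 V=536.152

2πR = 2π·39.5 = 248.185820
per-turn = √(248.185820² + 5²) = √(61596.2011 + 25) = √61621.2011 = 248.236180
L = 2.75 × 248.236180 = 682.649495
V = π·0.5² × L = 0.785398 × 682.649495 = 536.151660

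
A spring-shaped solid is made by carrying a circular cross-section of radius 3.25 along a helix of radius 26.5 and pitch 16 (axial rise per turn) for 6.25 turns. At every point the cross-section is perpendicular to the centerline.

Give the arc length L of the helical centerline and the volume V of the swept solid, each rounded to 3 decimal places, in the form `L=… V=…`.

L=1045.446 V=34691.117

2πR = 2π·26.5 = 166.504411
per-turn = √(166.504411² + 16²) = √(27723.7188 + 256) = √27979.7188 = 167.271393
L = 6.25 × 167.271393 = 1045.446203
V = π·3.25² × L = 33.183072 × 1045.446203 = 34691.117061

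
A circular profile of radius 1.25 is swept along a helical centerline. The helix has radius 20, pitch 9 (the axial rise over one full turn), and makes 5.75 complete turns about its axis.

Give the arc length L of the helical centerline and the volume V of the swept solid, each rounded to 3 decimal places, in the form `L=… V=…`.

L=724.417 V=3555.974

2πR = 2π·20 = 125.663706
per-turn = √(125.663706² + 9²) = √(15791.3670 + 81) = √15872.3670 = 125.985583
L = 5.75 × 125.985583 = 724.417100
V = π·1.25² × L = 4.908739 × 724.417100 = 3555.974126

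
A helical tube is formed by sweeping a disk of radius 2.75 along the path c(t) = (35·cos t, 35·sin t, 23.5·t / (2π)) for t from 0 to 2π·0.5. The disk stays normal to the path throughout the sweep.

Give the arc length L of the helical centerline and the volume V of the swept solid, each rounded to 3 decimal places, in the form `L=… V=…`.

L=110.582 V=2627.234

2πR = 2π·35 = 219.911486
per-turn = √(219.911486² + 23.5²) = √(48361.0616 + 552.25) = √48913.3116 = 221.163540
L = 0.5 × 221.163540 = 110.581770
V = π·2.75² × L = 23.758294 × 110.581770 = 2627.234255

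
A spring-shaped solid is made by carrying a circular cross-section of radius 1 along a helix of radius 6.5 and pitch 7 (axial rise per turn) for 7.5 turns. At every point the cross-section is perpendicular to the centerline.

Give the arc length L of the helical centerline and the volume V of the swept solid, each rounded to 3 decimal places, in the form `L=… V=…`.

L=310.772 V=976.319

2πR = 2π·6.5 = 40.840704
per-turn = √(40.840704² + 7²) = √(1667.9631 + 49) = √1716.9631 = 41.436254
L = 7.5 × 41.436254 = 310.771905
V = π·1² × L = 3.141593 × 310.771905 = 976.318733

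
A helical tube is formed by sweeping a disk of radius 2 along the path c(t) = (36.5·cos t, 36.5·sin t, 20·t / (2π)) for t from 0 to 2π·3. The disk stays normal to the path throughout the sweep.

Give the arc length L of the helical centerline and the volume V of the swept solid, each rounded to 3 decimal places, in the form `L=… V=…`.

L=690.620 V=8678.588

2πR = 2π·36.5 = 229.336264
per-turn = √(229.336264² + 20²) = √(52595.1219 + 400) = √52995.1219 = 230.206694
L = 3 × 230.206694 = 690.620081
V = π·2² × L = 12.566371 × 690.620081 = 8678.587895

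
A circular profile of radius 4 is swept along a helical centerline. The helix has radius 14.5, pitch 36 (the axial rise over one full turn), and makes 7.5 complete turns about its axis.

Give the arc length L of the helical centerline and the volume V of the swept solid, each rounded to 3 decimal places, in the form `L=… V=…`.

L=734.707 V=36930.388

2πR = 2π·14.5 = 91.106187
per-turn = √(91.106187² + 36²) = √(8300.3373 + 1296) = √9596.3373 = 97.960897
L = 7.5 × 97.960897 = 734.706726
V = π·4² × L = 50.265482 × 734.706726 = 36930.388046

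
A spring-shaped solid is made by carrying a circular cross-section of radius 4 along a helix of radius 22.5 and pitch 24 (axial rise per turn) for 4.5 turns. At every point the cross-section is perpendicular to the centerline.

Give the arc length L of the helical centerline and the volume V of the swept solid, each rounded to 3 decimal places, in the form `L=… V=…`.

L=645.275 V=32435.045

2πR = 2π·22.5 = 141.371669
per-turn = √(141.371669² + 24²) = √(19985.9489 + 576) = √20561.9489 = 143.394382
L = 4.5 × 143.394382 = 645.274721
V = π·4² × L = 50.265482 × 645.274721 = 32435.045165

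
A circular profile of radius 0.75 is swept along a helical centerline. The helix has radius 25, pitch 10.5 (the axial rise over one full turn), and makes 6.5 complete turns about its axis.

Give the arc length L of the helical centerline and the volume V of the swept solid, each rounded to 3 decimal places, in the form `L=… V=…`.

2πR = 2π·25 = 157.079633
per-turn = √(157.079633² + 10.5²) = √(24674.0110 + 110.25) = √24784.2610 = 157.430178
L = 6.5 × 157.430178 = 1023.296158
V = π·0.75² × L = 1.767146 × 1023.296158 = 1808.313577

L=1023.296 V=1808.314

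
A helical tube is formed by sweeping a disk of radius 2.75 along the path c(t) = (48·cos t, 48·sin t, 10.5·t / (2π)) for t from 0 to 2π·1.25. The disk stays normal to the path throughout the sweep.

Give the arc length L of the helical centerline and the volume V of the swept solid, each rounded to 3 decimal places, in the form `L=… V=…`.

L=377.220 V=8962.093

2πR = 2π·48 = 301.592895
per-turn = √(301.592895² + 10.5²) = √(90958.2742 + 110.25) = √91068.5242 = 301.775619
L = 1.25 × 301.775619 = 377.219524
V = π·2.75² × L = 23.758294 × 377.219524 = 8962.092512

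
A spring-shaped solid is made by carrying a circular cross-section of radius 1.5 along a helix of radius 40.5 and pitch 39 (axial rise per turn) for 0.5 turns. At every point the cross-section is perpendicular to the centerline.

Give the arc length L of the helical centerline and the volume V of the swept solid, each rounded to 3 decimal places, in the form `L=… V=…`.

2πR = 2π·40.5 = 254.469005
per-turn = √(254.469005² + 39²) = √(64754.4745 + 1521) = √66275.4745 = 257.440235
L = 0.5 × 257.440235 = 128.720117
V = π·1.5² × L = 7.068583 × 128.720117 = 909.868894

L=128.720 V=909.869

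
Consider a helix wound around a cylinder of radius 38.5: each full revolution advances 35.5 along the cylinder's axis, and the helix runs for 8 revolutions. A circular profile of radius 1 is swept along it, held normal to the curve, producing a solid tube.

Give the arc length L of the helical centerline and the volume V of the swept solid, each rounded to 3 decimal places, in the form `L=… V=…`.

L=1955.949 V=6144.795

2πR = 2π·38.5 = 241.902634
per-turn = √(241.902634² + 35.5²) = √(58516.8845 + 1260.25) = √59777.1345 = 244.493629
L = 8 × 244.493629 = 1955.949030
V = π·1² × L = 3.141593 × 1955.949030 = 6144.795103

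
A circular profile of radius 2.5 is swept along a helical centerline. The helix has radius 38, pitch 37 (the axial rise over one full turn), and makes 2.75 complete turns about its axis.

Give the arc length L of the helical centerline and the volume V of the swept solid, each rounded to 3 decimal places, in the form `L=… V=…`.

2πR = 2π·38 = 238.761042
per-turn = √(238.761042² + 37²) = √(57006.8350 + 1369) = √58375.8350 = 241.610917
L = 2.75 × 241.610917 = 664.430021
V = π·2.5² × L = 19.634954 × 664.430021 = 13046.052948

L=664.430 V=13046.053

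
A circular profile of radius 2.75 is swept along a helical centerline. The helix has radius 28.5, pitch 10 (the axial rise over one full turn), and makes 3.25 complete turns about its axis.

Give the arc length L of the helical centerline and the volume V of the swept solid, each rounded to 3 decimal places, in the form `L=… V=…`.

L=582.887 V=13848.396

2πR = 2π·28.5 = 179.070781
per-turn = √(179.070781² + 10²) = √(32066.3447 + 100) = √32166.3447 = 179.349783
L = 3.25 × 179.349783 = 582.886795
V = π·2.75² × L = 23.758294 × 582.886795 = 13848.396104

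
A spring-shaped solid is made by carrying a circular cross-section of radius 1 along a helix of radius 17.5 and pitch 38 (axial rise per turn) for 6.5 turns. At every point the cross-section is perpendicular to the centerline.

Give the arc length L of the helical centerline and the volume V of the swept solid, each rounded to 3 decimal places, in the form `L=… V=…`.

2πR = 2π·17.5 = 109.955743
per-turn = √(109.955743² + 38²) = √(12090.2654 + 1444) = √13534.2654 = 116.336862
L = 6.5 × 116.336862 = 756.189601
V = π·1² × L = 3.141593 × 756.189601 = 2375.639695

L=756.190 V=2375.640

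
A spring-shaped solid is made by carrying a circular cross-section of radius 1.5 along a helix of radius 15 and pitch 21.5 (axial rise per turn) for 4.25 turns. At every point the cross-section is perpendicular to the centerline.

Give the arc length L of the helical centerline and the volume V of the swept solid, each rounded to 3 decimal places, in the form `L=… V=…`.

2πR = 2π·15 = 94.247780
per-turn = √(94.247780² + 21.5²) = √(8882.6440 + 462.25) = √9344.8940 = 96.668992
L = 4.25 × 96.668992 = 410.843215
V = π·1.5² × L = 7.068583 × 410.843215 = 2904.079557

L=410.843 V=2904.080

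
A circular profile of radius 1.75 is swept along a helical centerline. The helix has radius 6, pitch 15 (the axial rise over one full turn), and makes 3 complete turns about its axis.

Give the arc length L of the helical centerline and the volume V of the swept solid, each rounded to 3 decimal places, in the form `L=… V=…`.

L=121.721 V=1171.093

2πR = 2π·6 = 37.699112
per-turn = √(37.699112² + 15²) = √(1421.2230 + 225) = √1646.2230 = 40.573674
L = 3 × 40.573674 = 121.721022
V = π·1.75² × L = 9.621128 × 121.721022 = 1171.093477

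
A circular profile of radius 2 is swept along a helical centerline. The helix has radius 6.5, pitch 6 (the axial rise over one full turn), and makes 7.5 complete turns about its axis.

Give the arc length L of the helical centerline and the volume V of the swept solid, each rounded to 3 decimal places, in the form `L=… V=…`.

L=309.593 V=3890.462

2πR = 2π·6.5 = 40.840704
per-turn = √(40.840704² + 6²) = √(1667.9631 + 36) = √1703.9631 = 41.279088
L = 7.5 × 41.279088 = 309.593163
V = π·2² × L = 12.566371 × 309.593163 = 3890.462431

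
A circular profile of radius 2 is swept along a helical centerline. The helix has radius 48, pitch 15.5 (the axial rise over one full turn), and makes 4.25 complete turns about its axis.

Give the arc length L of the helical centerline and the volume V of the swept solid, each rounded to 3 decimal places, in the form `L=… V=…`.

2πR = 2π·48 = 301.592895
per-turn = √(301.592895² + 15.5²) = √(90958.2742 + 240.25) = √91198.5242 = 301.990934
L = 4.25 × 301.990934 = 1283.461469
V = π·2² × L = 12.566371 × 1283.461469 = 16128.452490

L=1283.461 V=16128.452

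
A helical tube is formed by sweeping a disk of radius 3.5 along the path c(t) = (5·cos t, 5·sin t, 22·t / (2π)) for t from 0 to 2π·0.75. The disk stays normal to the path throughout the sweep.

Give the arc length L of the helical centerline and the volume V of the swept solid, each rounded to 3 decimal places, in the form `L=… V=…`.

L=28.765 V=1107.000

2πR = 2π·5 = 31.415927
per-turn = √(31.415927² + 22²) = √(986.9604 + 484) = √1470.9604 = 38.353102
L = 0.75 × 38.353102 = 28.764827
V = π·3.5² × L = 38.484510 × 28.764827 = 1107.000256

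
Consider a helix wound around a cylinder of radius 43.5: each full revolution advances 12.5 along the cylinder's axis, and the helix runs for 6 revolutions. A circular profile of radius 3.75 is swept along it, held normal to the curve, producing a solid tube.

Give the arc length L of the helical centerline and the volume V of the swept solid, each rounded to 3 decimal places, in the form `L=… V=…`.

L=1641.626 V=72524.793

2πR = 2π·43.5 = 273.318561
per-turn = √(273.318561² + 12.5²) = √(74703.0357 + 156.25) = √74859.2857 = 273.604250
L = 6 × 273.604250 = 1641.625501
V = π·3.75² × L = 44.178647 × 1641.625501 = 72524.793009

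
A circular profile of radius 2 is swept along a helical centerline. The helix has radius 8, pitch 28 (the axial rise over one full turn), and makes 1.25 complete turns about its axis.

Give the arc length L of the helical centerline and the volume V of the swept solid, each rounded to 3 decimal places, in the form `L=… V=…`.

L=71.922 V=903.804

2πR = 2π·8 = 50.265482
per-turn = √(50.265482² + 28²) = √(2526.6187 + 784) = √3310.6187 = 57.537976
L = 1.25 × 57.537976 = 71.922470
V = π·2² × L = 12.566371 × 71.922470 = 903.804420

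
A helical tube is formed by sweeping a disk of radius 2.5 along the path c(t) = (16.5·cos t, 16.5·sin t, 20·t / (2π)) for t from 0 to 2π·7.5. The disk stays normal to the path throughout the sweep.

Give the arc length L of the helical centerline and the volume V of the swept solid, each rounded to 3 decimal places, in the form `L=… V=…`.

2πR = 2π·16.5 = 103.672558
per-turn = √(103.672558² + 20²) = √(10747.9992 + 400) = √11147.9992 = 105.584086
L = 7.5 × 105.584086 = 791.880644
V = π·2.5² × L = 19.634954 × 791.880644 = 15548.540089

L=791.881 V=15548.540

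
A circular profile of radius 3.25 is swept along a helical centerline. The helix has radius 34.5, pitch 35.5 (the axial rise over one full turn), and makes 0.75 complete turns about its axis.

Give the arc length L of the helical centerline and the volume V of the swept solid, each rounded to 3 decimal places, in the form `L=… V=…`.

2πR = 2π·34.5 = 216.769893
per-turn = √(216.769893² + 35.5²) = √(46989.1866 + 1260.25) = √48249.4366 = 219.657544
L = 0.75 × 219.657544 = 164.743158
V = π·3.25² × L = 33.183072 × 164.743158 = 5466.684135

L=164.743 V=5466.684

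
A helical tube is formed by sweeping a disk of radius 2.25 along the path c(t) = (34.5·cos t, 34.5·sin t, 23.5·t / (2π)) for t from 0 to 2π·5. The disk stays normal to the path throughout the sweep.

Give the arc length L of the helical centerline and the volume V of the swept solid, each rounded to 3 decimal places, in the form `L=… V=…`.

L=1090.200 V=17338.881

2πR = 2π·34.5 = 216.769893
per-turn = √(216.769893² + 23.5²) = √(46989.1866 + 552.25) = √47541.4366 = 218.039988
L = 5 × 218.039988 = 1090.199942
V = π·2.25² × L = 15.904313 × 1090.199942 = 17338.880904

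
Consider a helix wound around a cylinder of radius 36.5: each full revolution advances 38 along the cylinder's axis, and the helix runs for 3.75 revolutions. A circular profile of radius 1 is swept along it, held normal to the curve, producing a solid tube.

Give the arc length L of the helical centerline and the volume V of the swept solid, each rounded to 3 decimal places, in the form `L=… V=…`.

2πR = 2π·36.5 = 229.336264
per-turn = √(229.336264² + 38²) = √(52595.1219 + 1444) = √54039.1219 = 232.463162
L = 3.75 × 232.463162 = 871.736859
V = π·1² × L = 3.141593 × 871.736859 = 2738.642112

L=871.737 V=2738.642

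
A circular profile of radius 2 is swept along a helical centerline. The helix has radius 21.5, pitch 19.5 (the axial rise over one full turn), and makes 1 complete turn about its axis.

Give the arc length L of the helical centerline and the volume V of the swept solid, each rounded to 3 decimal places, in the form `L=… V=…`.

2πR = 2π·21.5 = 135.088484
per-turn = √(135.088484² + 19.5²) = √(18248.8985 + 380.25) = √18629.1485 = 136.488639
L = 1 × 136.488639 = 136.488639
V = π·2² × L = 12.566371 × 136.488639 = 1715.166821

L=136.489 V=1715.167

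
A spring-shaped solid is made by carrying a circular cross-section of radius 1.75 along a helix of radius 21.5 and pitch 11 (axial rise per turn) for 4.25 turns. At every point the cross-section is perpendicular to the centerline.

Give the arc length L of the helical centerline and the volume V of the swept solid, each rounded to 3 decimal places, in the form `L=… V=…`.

2πR = 2π·21.5 = 135.088484
per-turn = √(135.088484² + 11²) = √(18248.8985 + 121) = √18369.8985 = 135.535599
L = 4.25 × 135.535599 = 576.026295
V = π·1.75² × L = 9.621128 × 576.026295 = 5542.022427

L=576.026 V=5542.022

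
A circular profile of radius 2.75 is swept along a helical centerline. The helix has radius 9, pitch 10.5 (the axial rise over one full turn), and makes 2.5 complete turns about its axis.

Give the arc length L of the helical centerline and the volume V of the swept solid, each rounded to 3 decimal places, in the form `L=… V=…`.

2πR = 2π·9 = 56.548668
per-turn = √(56.548668² + 10.5²) = √(3197.7518 + 110.25) = √3308.0018 = 57.515231
L = 2.5 × 57.515231 = 143.788078
V = π·2.75² × L = 23.758294 × 143.788078 = 3416.159498

L=143.788 V=3416.159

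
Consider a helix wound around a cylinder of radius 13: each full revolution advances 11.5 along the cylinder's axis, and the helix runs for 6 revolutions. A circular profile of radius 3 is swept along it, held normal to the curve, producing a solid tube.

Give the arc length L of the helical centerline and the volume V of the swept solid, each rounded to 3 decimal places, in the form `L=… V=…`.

L=494.922 V=13993.587

2πR = 2π·13 = 81.681409
per-turn = √(81.681409² + 11.5²) = √(6671.8526 + 132.25) = √6804.1026 = 82.486984
L = 6 × 82.486984 = 494.921906
V = π·3² × L = 28.274334 × 494.921906 = 13993.587206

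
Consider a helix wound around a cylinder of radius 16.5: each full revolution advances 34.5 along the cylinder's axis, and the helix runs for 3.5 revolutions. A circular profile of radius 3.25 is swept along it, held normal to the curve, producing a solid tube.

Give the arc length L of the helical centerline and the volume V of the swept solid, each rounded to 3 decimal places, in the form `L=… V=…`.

L=382.418 V=12689.805

2πR = 2π·16.5 = 103.672558
per-turn = √(103.672558² + 34.5²) = √(10747.9992 + 1190.25) = √11938.2492 = 109.262295
L = 3.5 × 109.262295 = 382.418034
V = π·3.25² × L = 33.183072 × 382.418034 = 12689.805306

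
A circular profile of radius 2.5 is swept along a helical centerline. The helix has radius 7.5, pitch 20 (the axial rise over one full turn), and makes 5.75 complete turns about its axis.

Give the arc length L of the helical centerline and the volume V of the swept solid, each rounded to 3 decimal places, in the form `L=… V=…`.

2πR = 2π·7.5 = 47.123890
per-turn = √(47.123890² + 20²) = √(2220.6610 + 400) = √2620.6610 = 51.192392
L = 5.75 × 51.192392 = 294.356254
V = π·2.5² × L = 19.634954 × 294.356254 = 5779.671523

L=294.356 V=5779.672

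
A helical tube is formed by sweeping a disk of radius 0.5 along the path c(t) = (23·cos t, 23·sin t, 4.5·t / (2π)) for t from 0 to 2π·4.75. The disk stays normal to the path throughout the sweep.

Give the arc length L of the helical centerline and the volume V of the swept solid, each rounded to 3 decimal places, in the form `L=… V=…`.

2πR = 2π·23 = 144.513262
per-turn = √(144.513262² + 4.5²) = √(20884.0829 + 20.25) = √20904.3329 = 144.583308
L = 4.75 × 144.583308 = 686.770712
V = π·0.5² × L = 0.785398 × 686.770712 = 539.388456

L=686.771 V=539.388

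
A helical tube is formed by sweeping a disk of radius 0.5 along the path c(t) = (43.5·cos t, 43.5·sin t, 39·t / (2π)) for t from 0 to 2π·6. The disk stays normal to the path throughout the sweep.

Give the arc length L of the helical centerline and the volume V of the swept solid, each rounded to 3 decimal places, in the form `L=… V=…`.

2πR = 2π·43.5 = 273.318561
per-turn = √(273.318561² + 39²) = √(74703.0357 + 1521) = √76224.0357 = 276.087008
L = 6 × 276.087008 = 1656.522045
V = π·0.5² × L = 0.785398 × 1656.522045 = 1301.029372

L=1656.522 V=1301.029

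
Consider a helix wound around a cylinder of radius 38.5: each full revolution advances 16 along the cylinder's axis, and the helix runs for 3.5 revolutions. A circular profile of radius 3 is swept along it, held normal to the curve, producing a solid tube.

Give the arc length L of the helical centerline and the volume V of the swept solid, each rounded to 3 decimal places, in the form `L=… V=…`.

L=848.509 V=23991.032

2πR = 2π·38.5 = 241.902634
per-turn = √(241.902634² + 16²) = √(58516.8845 + 256) = √58772.8845 = 242.431195
L = 3.5 × 242.431195 = 848.509184
V = π·3² × L = 28.274334 × 848.509184 = 23991.031966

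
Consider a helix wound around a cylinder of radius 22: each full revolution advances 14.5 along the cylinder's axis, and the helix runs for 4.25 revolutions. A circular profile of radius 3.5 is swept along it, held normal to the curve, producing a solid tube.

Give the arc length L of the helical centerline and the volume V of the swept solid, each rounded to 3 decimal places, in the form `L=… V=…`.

2πR = 2π·22 = 138.230077
per-turn = √(138.230077² + 14.5²) = √(19107.5541 + 210.25) = √19317.8041 = 138.988504
L = 4.25 × 138.988504 = 590.701140
V = π·3.5² × L = 38.484510 × 590.701140 = 22732.843937

L=590.701 V=22732.844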